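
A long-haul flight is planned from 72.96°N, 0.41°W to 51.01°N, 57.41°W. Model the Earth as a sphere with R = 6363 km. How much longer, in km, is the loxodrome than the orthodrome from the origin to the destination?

120 km

Great circle: cos σ = sin φ₁ sin φ₂ + cos φ₁ cos φ₂ cos Δλ,  σ = 0.5669 rad → d_gc = 3607.4 km
Rhumb line: Δψ = -0.8600, q = Δφ/Δψ = 0.4455, d_rh = R√(Δφ²+q²Δλ²) = 3727.4 km
Excess = 3727.4 − 3607.4 = 120.0 ≈ 120 km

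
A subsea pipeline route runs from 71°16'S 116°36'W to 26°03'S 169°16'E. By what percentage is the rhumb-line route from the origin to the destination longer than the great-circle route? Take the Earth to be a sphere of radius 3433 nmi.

Great circle: σ = 1.0532 rad → d_gc = Rσ = 3615.7 nmi
Rhumb: Δφ = +0.7892, Δλ = -1.2939, Δψ = +1.3309, q = Δφ/Δψ = 0.5930 → d_rh = R√(Δφ²+q²Δλ²) = 3778.5 nmi
Excess = (3778.5 − 3615.7) / 3615.7 = 162.8 / 3615.7 = 4.50% ≈ 4.5%

4.5%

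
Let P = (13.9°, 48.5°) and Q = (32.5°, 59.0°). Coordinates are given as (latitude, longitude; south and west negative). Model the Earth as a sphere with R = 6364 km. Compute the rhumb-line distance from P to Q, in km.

Rhumb course C = atan2(Δλ, Δψ) with Δψ = ln[tan(π/4+φ₂/2)/tan(π/4+φ₁/2)] = +0.3553, Δλ = +0.1833 → C = 27.28°
d = R·|Δφ| / |cos C| = 6364·0.32463 / 0.88876 = 2325 km

2325 km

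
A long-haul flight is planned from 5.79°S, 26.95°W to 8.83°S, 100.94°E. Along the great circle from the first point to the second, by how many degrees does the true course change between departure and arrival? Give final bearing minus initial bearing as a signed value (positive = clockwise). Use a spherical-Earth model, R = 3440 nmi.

At departure: θ₁ = atan2(sin Δλ cos φ₂, cos φ₁ sin φ₂ − sin φ₁ cos φ₂ cos Δλ) = 105.34°
At arrival: θ₂ = atan2(sin Δλ cos φ₁, −cos φ₂ sin φ₁ + sin φ₂ cos φ₁ cos Δλ) = 76.16°
Δθ = θ₂ − θ₁ = -29.2°

-29.2°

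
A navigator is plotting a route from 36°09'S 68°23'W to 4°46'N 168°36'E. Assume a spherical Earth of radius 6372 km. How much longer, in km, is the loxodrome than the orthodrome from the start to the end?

370 km

Great circle: cos σ = sin φ₁ sin φ₂ + cos φ₁ cos φ₂ cos Δλ,  σ = 2.0800 rad → d_gc = 13253.7 km
Rhumb line: Δψ = +0.7608, q = Δφ/Δψ = 0.9387, d_rh = R√(Δφ²+q²Δλ²) = 13624.1 km
Excess = 13624.1 − 13253.7 = 370.4 ≈ 370 km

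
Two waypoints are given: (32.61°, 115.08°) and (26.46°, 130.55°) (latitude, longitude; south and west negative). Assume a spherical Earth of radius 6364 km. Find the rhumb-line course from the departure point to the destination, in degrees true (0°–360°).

Δψ = ln[tan(π/4+φ₂/2)/tan(π/4+φ₁/2)] = -0.1235
Δλ = +0.2700 rad (taken the short way round)
course = atan2(Δλ, Δψ) = 114.57°

114.6°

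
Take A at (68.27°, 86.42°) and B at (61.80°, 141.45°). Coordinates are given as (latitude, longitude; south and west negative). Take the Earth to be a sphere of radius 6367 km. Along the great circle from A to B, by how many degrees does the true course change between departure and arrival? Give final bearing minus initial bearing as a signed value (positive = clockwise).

+50.6°

Initial bearing θ₁ = atan2(sin Δλ cos φ₂, cos φ₁ sin φ₂ − sin φ₁ cos φ₂ cos Δλ) = 79.08°
Final bearing θ₂ = (initial bearing from the destination back to the start) + 180° = 129.71°
Δθ = θ₂ − θ₁ = +50.6°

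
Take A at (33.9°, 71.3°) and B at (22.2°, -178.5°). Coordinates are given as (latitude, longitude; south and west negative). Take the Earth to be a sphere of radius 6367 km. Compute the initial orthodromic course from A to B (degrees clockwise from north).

θ = atan2( sin Δλ·cos φ₂ ,  cos φ₁ sin φ₂ − sin φ₁ cos φ₂ cos Δλ )
  = atan2(+0.8689, +0.4919) = 60.48°

60.5°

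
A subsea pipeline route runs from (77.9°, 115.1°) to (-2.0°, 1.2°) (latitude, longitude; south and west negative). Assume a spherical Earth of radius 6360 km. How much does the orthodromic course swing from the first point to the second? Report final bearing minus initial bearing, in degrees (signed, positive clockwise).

-101.9°

At departure: θ₁ = atan2(sin Δλ cos φ₂, cos φ₁ sin φ₂ − sin φ₁ cos φ₂ cos Δλ) = 293.04°
At arrival: θ₂ = atan2(sin Δλ cos φ₁, −cos φ₂ sin φ₁ + sin φ₂ cos φ₁ cos Δλ) = 191.13°
Δθ = θ₂ − θ₁ = -101.9°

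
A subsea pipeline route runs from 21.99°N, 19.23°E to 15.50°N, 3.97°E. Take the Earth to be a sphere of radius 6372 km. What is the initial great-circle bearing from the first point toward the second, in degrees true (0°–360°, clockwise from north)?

248.4°

θ = atan2( sin Δλ·cos φ₂ ,  cos φ₁ sin φ₂ − sin φ₁ cos φ₂ cos Δλ )
  = atan2(-0.2536, -0.1003) = 248.42°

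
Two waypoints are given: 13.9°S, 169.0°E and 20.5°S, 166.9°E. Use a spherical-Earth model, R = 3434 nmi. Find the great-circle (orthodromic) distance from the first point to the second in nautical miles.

Haversine: a = sin²(Δφ/2)+cos φ₁ cos φ₂ sin²(Δλ/2) = 0.00362;  σ = 2·atan2(√a,√(1−a))
σ = 6.898° → d = Rσ = 3434·0.12039 = 413 nmi

413 nmi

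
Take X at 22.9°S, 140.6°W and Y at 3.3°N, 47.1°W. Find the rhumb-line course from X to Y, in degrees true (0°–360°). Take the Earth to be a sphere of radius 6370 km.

Meridional parts: M(φ₁)=-0.4108, M(φ₂)=+0.0576 → ΔM = +0.4684;  Δλ = +1.6319 rad
tan C = Δλ / ΔM = +3.4840 → C = 73.99°

74.0°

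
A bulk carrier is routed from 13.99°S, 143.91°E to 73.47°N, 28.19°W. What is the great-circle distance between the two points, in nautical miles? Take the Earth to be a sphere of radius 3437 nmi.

cos σ = sin φ₁ sin φ₂ + cos φ₁ cos φ₂ cos Δλ
      = sin(-13.99°)sin(73.47°) + cos(-13.99°)cos(73.47°)cos(-172.10°) = -0.5052
σ = 120.346° → d = Rσ = 3437·2.10043 = 7219 nmi

7219 nmi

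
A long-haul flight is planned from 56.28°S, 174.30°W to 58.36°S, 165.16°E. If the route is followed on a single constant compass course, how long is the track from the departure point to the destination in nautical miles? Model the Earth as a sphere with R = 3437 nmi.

Rhumb course C = atan2(Δλ, Δψ) with Δψ = ln[tan(π/4+φ₂/2)/tan(π/4+φ₁/2)] = -0.0673, Δλ = -0.3585 → C = 259.37°
d = R·|Δφ| / |cos C| = 3437·0.03630 / 0.18439 = 677 nmi

677 nmi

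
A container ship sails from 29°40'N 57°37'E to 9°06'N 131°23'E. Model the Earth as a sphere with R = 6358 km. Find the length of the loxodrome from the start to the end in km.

Rhumb course C = atan2(Δλ, Δψ) with Δψ = ln[tan(π/4+φ₂/2)/tan(π/4+φ₁/2)] = -0.3831, Δλ = +1.2875 → C = 106.57°
d = R·|Δφ| / |cos C| = 6358·0.35896 / 0.28520 = 8002 km

8002 km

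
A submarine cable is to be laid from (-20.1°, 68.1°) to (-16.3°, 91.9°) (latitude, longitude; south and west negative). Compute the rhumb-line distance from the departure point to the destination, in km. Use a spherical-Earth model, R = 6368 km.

Rhumb course C = atan2(Δλ, Δψ) with Δψ = ln[tan(π/4+φ₂/2)/tan(π/4+φ₁/2)] = +0.0698, Δλ = +0.4154 → C = 80.46°
d = R·|Δφ| / |cos C| = 6368·0.06632 / 0.16578 = 2548 km

2548 km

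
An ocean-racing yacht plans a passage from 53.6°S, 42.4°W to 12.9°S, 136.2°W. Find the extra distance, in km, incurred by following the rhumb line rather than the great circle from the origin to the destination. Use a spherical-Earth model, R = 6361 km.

Great circle: cos σ = sin φ₁ sin φ₂ + cos φ₁ cos φ₂ cos Δλ,  σ = 1.4290 rad → d_gc = 9089.6 km
Rhumb line: Δψ = +0.8853, q = Δφ/Δψ = 0.8024, d_rh = R√(Δφ²+q²Δλ²) = 9499.4 km
Excess = 9499.4 − 9089.6 = 409.8 ≈ 410 km

410 km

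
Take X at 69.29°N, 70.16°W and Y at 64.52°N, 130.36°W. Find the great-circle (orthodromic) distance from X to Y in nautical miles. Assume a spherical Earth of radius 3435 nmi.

Haversine: a = sin²(Δφ/2)+cos φ₁ cos φ₂ sin²(Δλ/2) = 0.04000;  σ = 2·atan2(√a,√(1−a))
σ = 23.073° → d = Rσ = 3435·0.40269 = 1383 nmi

1383 nmi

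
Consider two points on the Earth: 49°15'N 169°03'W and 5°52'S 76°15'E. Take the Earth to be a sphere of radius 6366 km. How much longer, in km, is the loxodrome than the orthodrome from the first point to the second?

511 km

Great circle: cos σ = sin φ₁ sin φ₂ + cos φ₁ cos φ₂ cos Δλ,  σ = 1.9271 rad → d_gc = 12267.6 km
Rhumb line: Δψ = -1.0930, q = Δφ/Δψ = 0.8801, d_rh = R√(Δφ²+q²Δλ²) = 12778.7 km
Excess = 12778.7 − 12267.6 = 511.1 ≈ 511 km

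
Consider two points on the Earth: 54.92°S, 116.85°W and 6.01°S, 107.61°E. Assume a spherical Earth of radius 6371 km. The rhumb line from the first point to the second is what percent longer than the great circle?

Great circle: σ = 1.8989 rad → d_gc = Rσ = 12098.0 km
Rhumb: Δφ = +0.8536, Δλ = -2.3656, Δψ = +1.0467, q = Δφ/Δψ = 0.8155 → d_rh = R√(Δφ²+q²Δλ²) = 13440.8 km
Excess = (13440.8 − 12098.0) / 12098.0 = 1342.8 / 12098.0 = 11.10% ≈ 11.1%

11.1%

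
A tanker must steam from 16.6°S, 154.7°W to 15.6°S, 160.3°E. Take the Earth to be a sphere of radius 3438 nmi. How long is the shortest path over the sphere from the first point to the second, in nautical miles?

cos σ = sin φ₁ sin φ₂ + cos φ₁ cos φ₂ cos Δλ
      = sin(-16.60°)sin(-15.60°) + cos(-16.60°)cos(-15.60°)cos(-45.00°) = 0.7295
σ = 43.155° → d = Rσ = 3438·0.75320 = 2590 nmi

2590 nmi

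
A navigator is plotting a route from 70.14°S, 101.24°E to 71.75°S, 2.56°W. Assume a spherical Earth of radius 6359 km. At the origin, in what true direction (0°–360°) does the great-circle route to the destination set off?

N = sin Δλ·cos φ₂ = -0.3041;  D = cos φ₁ sin φ₂ − sin φ₁ cos φ₂ cos Δλ = -0.3929
initial course = atan2(N, D) = 217.74°

217.7°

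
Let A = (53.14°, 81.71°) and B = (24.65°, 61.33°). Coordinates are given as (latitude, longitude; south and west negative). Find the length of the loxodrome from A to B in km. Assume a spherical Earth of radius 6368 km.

3604 km

Rhumb course C = atan2(Δλ, Δψ) with Δψ = ln[tan(π/4+φ₂/2)/tan(π/4+φ₁/2)] = -0.6548, Δλ = -0.3557 → C = 208.51°
d = R·|Δφ| / |cos C| = 6368·0.49724 / 0.87871 = 3604 km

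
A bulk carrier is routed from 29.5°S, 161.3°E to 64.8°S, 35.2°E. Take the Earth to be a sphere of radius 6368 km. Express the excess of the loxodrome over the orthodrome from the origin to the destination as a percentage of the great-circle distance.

15.0%

Great circle: σ = 1.3416 rad → d_gc = Rσ = 8543.2 km
Rhumb: Δφ = -0.6161, Δλ = -2.2009, Δψ = -0.9590, q = Δφ/Δψ = 0.6425 → d_rh = R√(Δφ²+q²Δλ²) = 9821.8 km
Excess = (9821.8 − 8543.2) / 8543.2 = 1278.6 / 8543.2 = 14.97% ≈ 15.0%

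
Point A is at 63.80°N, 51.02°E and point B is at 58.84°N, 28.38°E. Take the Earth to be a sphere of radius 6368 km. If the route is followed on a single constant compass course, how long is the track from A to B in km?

1325 km

Δψ = ln[tan(π/4+φ₂/2)/tan(π/4+φ₁/2)] = -0.1808;  Δφ = -0.0866 rad,  Δλ = -0.3951 rad
q = Δφ/Δψ = 0.4788
d = R·√(Δφ² + q²Δλ²) = 6368·0.20805 = 1325 km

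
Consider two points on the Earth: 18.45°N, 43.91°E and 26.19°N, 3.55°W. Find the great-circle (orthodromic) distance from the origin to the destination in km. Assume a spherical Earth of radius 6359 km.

4921 km

Haversine: a = sin²(Δφ/2)+cos φ₁ cos φ₂ sin²(Δλ/2) = 0.14241;  σ = 2·atan2(√a,√(1−a))
σ = 44.342° → d = Rσ = 6359·0.77391 = 4921 km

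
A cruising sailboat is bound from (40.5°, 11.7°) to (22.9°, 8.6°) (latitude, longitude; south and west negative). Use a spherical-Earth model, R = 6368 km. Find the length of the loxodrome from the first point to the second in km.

1978 km

Δψ = ln[tan(π/4+φ₂/2)/tan(π/4+φ₁/2)] = -0.3636;  Δφ = -0.3072 rad,  Δλ = -0.0541 rad
q = Δφ/Δψ = 0.8449
d = R·√(Δφ² + q²Δλ²) = 6368·0.31056 = 1978 km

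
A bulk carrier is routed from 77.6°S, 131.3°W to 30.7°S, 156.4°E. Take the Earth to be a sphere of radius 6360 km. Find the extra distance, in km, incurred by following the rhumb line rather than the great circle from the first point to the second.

295 km

Great circle: cos σ = sin φ₁ sin φ₂ + cos φ₁ cos φ₂ cos Δλ,  σ = 0.9827 rad → d_gc = 6250.0 km
Rhumb line: Δψ = +1.6563, q = Δφ/Δψ = 0.4942, d_rh = R√(Δφ²+q²Δλ²) = 6544.8 km
Excess = 6544.8 − 6250.0 = 294.8 ≈ 295 km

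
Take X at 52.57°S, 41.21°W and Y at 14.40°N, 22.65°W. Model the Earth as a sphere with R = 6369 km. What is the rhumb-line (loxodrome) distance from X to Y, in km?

7660 km

Δψ = ln[tan(π/4+φ₂/2)/tan(π/4+φ₁/2)] = +1.3364;  Δφ = +1.1688 rad,  Δλ = +0.3239 rad
q = Δφ/Δψ = 0.8746
d = R·√(Δφ² + q²Δλ²) = 6369·1.20269 = 7660 km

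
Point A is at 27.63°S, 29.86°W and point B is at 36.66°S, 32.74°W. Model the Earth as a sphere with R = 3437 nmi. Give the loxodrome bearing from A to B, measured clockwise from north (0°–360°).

195.1°

Δψ = ln[tan(π/4+φ₂/2)/tan(π/4+φ₁/2)] = -0.1865
Δλ = -0.0503 rad (taken the short way round)
course = atan2(Δλ, Δψ) = 195.09°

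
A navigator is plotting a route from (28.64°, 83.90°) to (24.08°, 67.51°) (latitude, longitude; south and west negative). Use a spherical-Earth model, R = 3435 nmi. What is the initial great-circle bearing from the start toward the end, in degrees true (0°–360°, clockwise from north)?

N = sin Δλ·cos φ₂ = -0.2576;  D = cos φ₁ sin φ₂ − sin φ₁ cos φ₂ cos Δλ = -0.0617
initial course = atan2(N, D) = 256.53°

256.5°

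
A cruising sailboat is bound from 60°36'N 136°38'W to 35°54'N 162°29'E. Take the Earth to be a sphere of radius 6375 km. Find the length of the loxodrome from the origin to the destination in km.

5175 km

Rhumb course C = atan2(Δλ, Δψ) with Δψ = ln[tan(π/4+φ₂/2)/tan(π/4+φ₁/2)] = -0.6660, Δλ = -1.0626 → C = 237.92°
d = R·|Δφ| / |cos C| = 6375·0.43110 / 0.53105 = 5175 km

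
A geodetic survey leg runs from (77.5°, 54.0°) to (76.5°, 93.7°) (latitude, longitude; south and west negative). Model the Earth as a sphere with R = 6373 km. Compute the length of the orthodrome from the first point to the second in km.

cos σ = sin φ₁ sin φ₂ + cos φ₁ cos φ₂ cos Δλ
      = sin(77.50°)sin(76.50°) + cos(77.50°)cos(76.50°)cos(39.70°) = 0.9882
σ = 8.812° → d = Rσ = 6373·0.15380 = 980 km

980 km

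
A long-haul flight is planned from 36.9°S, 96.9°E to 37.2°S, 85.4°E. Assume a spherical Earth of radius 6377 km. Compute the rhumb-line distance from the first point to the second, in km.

Δψ = ln[tan(π/4+φ₂/2)/tan(π/4+φ₁/2)] = -0.0066;  Δφ = -0.0052 rad,  Δλ = -0.2007 rad
q = Δφ/Δψ = 0.7981
d = R·√(Δφ² + q²Δλ²) = 6377·0.16028 = 1022 km

1022 km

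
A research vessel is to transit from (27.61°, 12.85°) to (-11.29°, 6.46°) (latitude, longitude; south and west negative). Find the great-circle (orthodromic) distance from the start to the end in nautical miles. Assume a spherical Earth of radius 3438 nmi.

cos σ = sin φ₁ sin φ₂ + cos φ₁ cos φ₂ cos Δλ
      = sin(27.61°)sin(-11.29°) + cos(27.61°)cos(-11.29°)cos(-6.39°) = 0.7728
σ = 39.390° → d = Rσ = 3438·0.68748 = 2364 nmi

2364 nmi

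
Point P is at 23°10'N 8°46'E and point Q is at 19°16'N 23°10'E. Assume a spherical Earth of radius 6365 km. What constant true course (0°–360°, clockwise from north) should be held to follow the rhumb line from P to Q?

Meridional parts: M(φ₁)=+0.4158, M(φ₂)=+0.3428 → ΔM = -0.0730;  Δλ = +0.2513 rad
tan C = Δλ / ΔM = -3.4412 → C = 106.20°

106.2°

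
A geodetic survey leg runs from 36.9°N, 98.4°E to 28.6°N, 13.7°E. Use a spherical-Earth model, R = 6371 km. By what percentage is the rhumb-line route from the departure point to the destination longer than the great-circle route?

3.2%

Great circle: σ = 1.2108 rad → d_gc = Rσ = 7714.0 km
Rhumb: Δφ = -0.1449, Δλ = -1.4783, Δψ = -0.1725, q = Δφ/Δψ = 0.8397 → d_rh = R√(Δφ²+q²Δλ²) = 7962.1 km
Excess = (7962.1 − 7714.0) / 7714.0 = 248.1 / 7714.0 = 3.22% ≈ 3.2%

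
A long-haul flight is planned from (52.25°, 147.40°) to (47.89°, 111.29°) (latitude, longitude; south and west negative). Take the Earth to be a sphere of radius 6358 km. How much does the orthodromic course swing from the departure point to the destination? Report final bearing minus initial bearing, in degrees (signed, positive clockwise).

Initial bearing θ₁ = atan2(sin Δλ cos φ₂, cos φ₁ sin φ₂ − sin φ₁ cos φ₂ cos Δλ) = 273.74°
Final bearing θ₂ = (initial bearing from the destination back to the start) + 180° = 245.65°
Δθ = θ₂ − θ₁ = -28.1°

-28.1°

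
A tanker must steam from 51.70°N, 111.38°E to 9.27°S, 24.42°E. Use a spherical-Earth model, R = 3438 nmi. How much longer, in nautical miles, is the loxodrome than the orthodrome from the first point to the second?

Great circle: cos σ = sin φ₁ sin φ₂ + cos φ₁ cos φ₂ cos Δλ,  σ = 1.6649 rad → d_gc = 5724.0 nmi
Rhumb line: Δψ = -1.2202, q = Δφ/Δψ = 0.8721, d_rh = R√(Δφ²+q²Δλ²) = 5838.9 nmi
Excess = 5838.9 − 5724.0 = 114.9 ≈ 115 nmi

115 nmi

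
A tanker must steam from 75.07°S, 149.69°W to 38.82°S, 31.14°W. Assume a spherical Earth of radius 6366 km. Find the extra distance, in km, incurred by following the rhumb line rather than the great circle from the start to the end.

Great circle: cos σ = sin φ₁ sin φ₂ + cos φ₁ cos φ₂ cos Δλ,  σ = 1.0359 rad → d_gc = 6594.3 km
Rhumb line: Δψ = +1.2961, q = Δφ/Δψ = 0.4882, d_rh = R√(Δφ²+q²Δλ²) = 7587.2 km
Excess = 7587.2 − 6594.3 = 992.9 ≈ 993 km

993 km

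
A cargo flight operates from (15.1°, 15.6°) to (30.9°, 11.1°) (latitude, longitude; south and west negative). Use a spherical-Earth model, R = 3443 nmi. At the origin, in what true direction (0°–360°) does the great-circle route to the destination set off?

N = sin Δλ·cos φ₂ = -0.0673;  D = cos φ₁ sin φ₂ − sin φ₁ cos φ₂ cos Δλ = +0.2730
initial course = atan2(N, D) = 346.15°

346.1°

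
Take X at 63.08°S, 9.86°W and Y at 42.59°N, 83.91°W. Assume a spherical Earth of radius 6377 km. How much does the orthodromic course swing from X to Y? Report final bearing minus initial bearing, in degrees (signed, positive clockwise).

Initial bearing θ₁ = atan2(sin Δλ cos φ₂, cos φ₁ sin φ₂ − sin φ₁ cos φ₂ cos Δλ) = 304.52°
Final bearing θ₂ = (initial bearing from the destination back to the start) + 180° = 329.55°
Δθ = θ₂ − θ₁ = +25.0°

+25.0°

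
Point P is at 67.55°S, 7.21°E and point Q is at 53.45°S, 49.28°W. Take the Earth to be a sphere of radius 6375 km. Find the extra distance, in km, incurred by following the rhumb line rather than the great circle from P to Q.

Great circle: cos σ = sin φ₁ sin φ₂ + cos φ₁ cos φ₂ cos Δλ,  σ = 0.5196 rad → d_gc = 3312.6 km
Rhumb line: Δψ = +0.5092, q = Δφ/Δψ = 0.4833, d_rh = R√(Δφ²+q²Δλ²) = 3418.7 km
Excess = 3418.7 − 3312.6 = 106.1 ≈ 106 km

106 km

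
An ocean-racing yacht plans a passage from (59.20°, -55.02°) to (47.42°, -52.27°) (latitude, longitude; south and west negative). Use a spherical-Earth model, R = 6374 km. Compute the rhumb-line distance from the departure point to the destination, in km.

1323 km

Rhumb course C = atan2(Δλ, Δψ) with Δψ = ln[tan(π/4+φ₂/2)/tan(π/4+φ₁/2)] = -0.3469, Δλ = +0.0480 → C = 172.12°
d = R·|Δφ| / |cos C| = 6374·0.20560 / 0.99057 = 1323 km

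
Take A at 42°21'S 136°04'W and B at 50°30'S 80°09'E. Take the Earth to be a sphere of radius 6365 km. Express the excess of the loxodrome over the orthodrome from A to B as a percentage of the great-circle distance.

21.1%

Great circle: σ = 1.4298 rad → d_gc = Rσ = 9100.6 km
Rhumb: Δφ = -0.1422, Δλ = -2.5095, Δψ = -0.2069, q = Δφ/Δψ = 0.6874 → d_rh = R√(Δφ²+q²Δλ²) = 11017.6 km
Excess = (11017.6 − 9100.6) / 9100.6 = 1917.0 / 9100.6 = 21.06% ≈ 21.1%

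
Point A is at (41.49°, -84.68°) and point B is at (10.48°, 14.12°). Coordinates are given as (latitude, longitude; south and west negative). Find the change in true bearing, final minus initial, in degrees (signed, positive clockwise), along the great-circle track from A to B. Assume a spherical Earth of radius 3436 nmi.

At departure: θ₁ = atan2(sin Δλ cos φ₂, cos φ₁ sin φ₂ − sin φ₁ cos φ₂ cos Δλ) = 76.35°
At arrival: θ₂ = atan2(sin Δλ cos φ₁, −cos φ₂ sin φ₁ + sin φ₂ cos φ₁ cos Δλ) = 132.25°
Δθ = θ₂ − θ₁ = +55.9°

+55.9°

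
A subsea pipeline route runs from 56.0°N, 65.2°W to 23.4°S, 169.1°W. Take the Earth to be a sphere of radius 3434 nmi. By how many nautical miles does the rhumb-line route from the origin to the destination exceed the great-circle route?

173 nmi

Great circle: cos σ = sin φ₁ sin φ₂ + cos φ₁ cos φ₂ cos Δλ,  σ = 2.0404 rad → d_gc = 7006.7 nmi
Rhumb line: Δψ = -1.6053, q = Δφ/Δψ = 0.8633, d_rh = R√(Δφ²+q²Δλ²) = 7179.4 nmi
Excess = 7179.4 − 7006.7 = 172.7 ≈ 173 nmi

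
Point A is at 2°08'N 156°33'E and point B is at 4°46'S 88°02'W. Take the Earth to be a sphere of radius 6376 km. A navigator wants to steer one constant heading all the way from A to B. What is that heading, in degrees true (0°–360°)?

Δψ = ln[tan(π/4+φ₂/2)/tan(π/4+φ₁/2)] = -0.1205
Δλ = +2.0144 rad (taken the short way round)
course = atan2(Δλ, Δψ) = 93.42°

93.4°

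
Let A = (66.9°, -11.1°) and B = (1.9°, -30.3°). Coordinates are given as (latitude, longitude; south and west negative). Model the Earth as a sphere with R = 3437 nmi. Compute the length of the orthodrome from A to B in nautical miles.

3981 nmi

cos σ = sin φ₁ sin φ₂ + cos φ₁ cos φ₂ cos Δλ
      = sin(66.90°)sin(1.90°) + cos(66.90°)cos(1.90°)cos(-19.20°) = 0.4008
σ = 66.371° → d = Rσ = 3437·1.15840 = 3981 nmi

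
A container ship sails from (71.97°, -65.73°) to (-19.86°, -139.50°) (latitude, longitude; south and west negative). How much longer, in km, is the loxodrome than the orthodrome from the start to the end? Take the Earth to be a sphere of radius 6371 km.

Great circle: cos σ = sin φ₁ sin φ₂ + cos φ₁ cos φ₂ cos Δλ,  σ = 1.8149 rad → d_gc = 11562.7 km
Rhumb line: Δψ = -2.1948, q = Δφ/Δψ = 0.7302, d_rh = R√(Δφ²+q²Δλ²) = 11838.3 km
Excess = 11838.3 − 11562.7 = 275.6 ≈ 276 km

276 km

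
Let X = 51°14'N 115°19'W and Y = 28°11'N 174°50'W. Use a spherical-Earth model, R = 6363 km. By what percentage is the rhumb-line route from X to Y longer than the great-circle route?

Great circle: σ = 0.8655 rad → d_gc = Rσ = 5507.4 km
Rhumb: Δφ = -0.4023, Δλ = -1.0388, Δψ = -0.5316, q = Δφ/Δψ = 0.7568 → d_rh = R√(Δφ²+q²Δλ²) = 5619.0 km
Excess = (5619.0 − 5507.4) / 5507.4 = 111.6 / 5507.4 = 2.03% ≈ 2.0%

2.0%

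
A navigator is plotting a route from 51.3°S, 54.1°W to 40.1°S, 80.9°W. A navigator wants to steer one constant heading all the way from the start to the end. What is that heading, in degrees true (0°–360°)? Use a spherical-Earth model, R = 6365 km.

301.0°

Meridional parts: M(φ₁)=-1.0465, M(φ₂)=-0.7652 → ΔM = +0.2813;  Δλ = -0.4677 rad
tan C = Δλ / ΔM = -1.6629 → C = 301.02°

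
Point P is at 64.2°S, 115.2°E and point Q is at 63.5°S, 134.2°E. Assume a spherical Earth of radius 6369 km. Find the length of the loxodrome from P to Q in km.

Δψ = ln[tan(π/4+φ₂/2)/tan(π/4+φ₁/2)] = +0.0277;  Δφ = +0.0122 rad,  Δλ = +0.3316 rad
q = Δφ/Δψ = 0.4407
d = R·√(Δφ² + q²Δλ²) = 6369·0.14665 = 934 km

934 km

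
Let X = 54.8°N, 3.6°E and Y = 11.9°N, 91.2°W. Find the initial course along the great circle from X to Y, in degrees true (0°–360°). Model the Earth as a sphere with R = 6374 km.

N = sin Δλ·cos φ₂ = -0.9751;  D = cos φ₁ sin φ₂ − sin φ₁ cos φ₂ cos Δλ = +0.1858
initial course = atan2(N, D) = 280.79°

280.8°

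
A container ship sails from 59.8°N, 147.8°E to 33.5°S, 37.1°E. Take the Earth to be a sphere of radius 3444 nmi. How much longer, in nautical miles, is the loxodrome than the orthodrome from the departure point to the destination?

197 nmi

Great circle: cos σ = sin φ₁ sin φ₂ + cos φ₁ cos φ₂ cos Δλ,  σ = 2.2463 rad → d_gc = 7736.3 nmi
Rhumb line: Δψ = -1.9312, q = Δφ/Δψ = 0.8432, d_rh = R√(Δφ²+q²Δλ²) = 7933.1 nmi
Excess = 7933.1 − 7736.3 = 196.8 ≈ 197 nmi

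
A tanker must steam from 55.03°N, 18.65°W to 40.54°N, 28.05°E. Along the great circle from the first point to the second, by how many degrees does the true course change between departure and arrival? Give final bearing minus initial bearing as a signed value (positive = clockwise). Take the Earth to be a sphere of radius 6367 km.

At departure: θ₁ = atan2(sin Δλ cos φ₂, cos φ₁ sin φ₂ − sin φ₁ cos φ₂ cos Δλ) = 95.63°
At arrival: θ₂ = atan2(sin Δλ cos φ₁, −cos φ₂ sin φ₁ + sin φ₂ cos φ₁ cos Δλ) = 131.36°
Δθ = θ₂ − θ₁ = +35.7°

+35.7°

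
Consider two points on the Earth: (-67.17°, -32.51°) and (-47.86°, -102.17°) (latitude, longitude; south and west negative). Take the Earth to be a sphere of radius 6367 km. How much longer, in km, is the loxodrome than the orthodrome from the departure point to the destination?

206 km

Great circle: cos σ = sin φ₁ sin φ₂ + cos φ₁ cos φ₂ cos Δλ,  σ = 0.6858 rad → d_gc = 4366.6 km
Rhumb line: Δψ = +0.6461, q = Δφ/Δψ = 0.5216, d_rh = R√(Δφ²+q²Δλ²) = 4572.5 km
Excess = 4572.5 − 4366.6 = 205.9 ≈ 206 km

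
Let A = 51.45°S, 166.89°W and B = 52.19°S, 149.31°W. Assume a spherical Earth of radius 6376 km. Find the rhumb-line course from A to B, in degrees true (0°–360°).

93.9°

Δψ = ln[tan(π/4+φ₂/2)/tan(π/4+φ₁/2)] = -0.0209
Δλ = +0.3068 rad (taken the short way round)
course = atan2(Δλ, Δψ) = 93.90°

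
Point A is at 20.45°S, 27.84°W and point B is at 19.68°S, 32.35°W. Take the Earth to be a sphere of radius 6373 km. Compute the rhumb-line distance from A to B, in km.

Δψ = ln[tan(π/4+φ₂/2)/tan(π/4+φ₁/2)] = +0.0143;  Δφ = +0.0134 rad,  Δλ = -0.0787 rad
q = Δφ/Δψ = 0.9393
d = R·√(Δφ² + q²Δλ²) = 6373·0.07515 = 479 km

479 km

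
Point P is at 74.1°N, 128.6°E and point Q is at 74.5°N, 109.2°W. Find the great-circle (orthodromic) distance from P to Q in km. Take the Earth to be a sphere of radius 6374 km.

cos σ = sin φ₁ sin φ₂ + cos φ₁ cos φ₂ cos Δλ
      = sin(74.10°)sin(74.50°) + cos(74.10°)cos(74.50°)cos(122.20°) = 0.8878
σ = 27.408° → d = Rσ = 6374·0.47836 = 3049 km

3049 km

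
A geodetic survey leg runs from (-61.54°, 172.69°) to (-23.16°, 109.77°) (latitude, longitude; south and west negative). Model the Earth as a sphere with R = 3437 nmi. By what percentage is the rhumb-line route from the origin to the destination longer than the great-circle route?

2.6%

Great circle: σ = 0.9941 rad → d_gc = Rσ = 3416.8 nmi
Rhumb: Δφ = +0.6699, Δλ = -1.0982, Δψ = +0.9563, q = Δφ/Δψ = 0.7005 → d_rh = R√(Δφ²+q²Δλ²) = 3505.7 nmi
Excess = (3505.7 − 3416.8) / 3416.8 = 88.9 / 3416.8 = 2.60% ≈ 2.6%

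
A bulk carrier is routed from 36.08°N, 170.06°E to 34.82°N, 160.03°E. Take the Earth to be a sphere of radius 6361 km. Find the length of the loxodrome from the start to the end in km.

918 km

Rhumb course C = atan2(Δλ, Δψ) with Δψ = ln[tan(π/4+φ₂/2)/tan(π/4+φ₁/2)] = -0.0270, Δλ = -0.1751 → C = 261.23°
d = R·|Δφ| / |cos C| = 6361·0.02199 / 0.15241 = 918 km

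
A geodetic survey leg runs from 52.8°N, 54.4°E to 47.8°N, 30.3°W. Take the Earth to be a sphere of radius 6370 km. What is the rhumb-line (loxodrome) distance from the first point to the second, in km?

Δψ = ln[tan(π/4+φ₂/2)/tan(π/4+φ₁/2)] = -0.1368;  Δφ = -0.0873 rad,  Δλ = -1.4783 rad
q = Δφ/Δψ = 0.6380
d = R·√(Δφ² + q²Δλ²) = 6370·0.94714 = 6033 km

6033 km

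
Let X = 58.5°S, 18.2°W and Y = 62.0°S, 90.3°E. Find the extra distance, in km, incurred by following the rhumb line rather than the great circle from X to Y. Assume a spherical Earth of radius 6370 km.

706 km

Great circle: cos σ = sin φ₁ sin φ₂ + cos φ₁ cos φ₂ cos Δλ,  σ = 0.8298 rad → d_gc = 5286.0 km
Rhumb line: Δψ = -0.1232, q = Δφ/Δψ = 0.4957, d_rh = R√(Δφ²+q²Δλ²) = 5991.8 km
Excess = 5991.8 − 5286.0 = 705.8 ≈ 706 km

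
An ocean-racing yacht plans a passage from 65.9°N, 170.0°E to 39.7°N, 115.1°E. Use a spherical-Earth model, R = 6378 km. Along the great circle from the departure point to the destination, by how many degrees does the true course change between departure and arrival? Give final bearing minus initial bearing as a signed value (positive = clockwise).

Initial bearing θ₁ = atan2(sin Δλ cos φ₂, cos φ₁ sin φ₂ − sin φ₁ cos φ₂ cos Δλ) = 257.20°
Final bearing θ₂ = (initial bearing from the destination back to the start) + 180° = 211.17°
Δθ = θ₂ − θ₁ = -46.0°

-46.0°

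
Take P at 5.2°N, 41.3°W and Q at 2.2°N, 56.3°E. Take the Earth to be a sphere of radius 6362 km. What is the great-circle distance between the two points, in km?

cos σ = sin φ₁ sin φ₂ + cos φ₁ cos φ₂ cos Δλ
      = sin(5.20°)sin(2.20°) + cos(5.20°)cos(2.20°)cos(97.60°) = -0.1281
σ = 97.362° → d = Rσ = 6362·1.69929 = 10811 km

10811 km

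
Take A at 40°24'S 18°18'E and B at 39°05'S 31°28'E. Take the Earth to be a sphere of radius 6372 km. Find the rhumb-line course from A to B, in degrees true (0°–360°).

82.6°

Meridional parts: M(φ₁)=-0.7720, M(φ₂)=-0.7422 → ΔM = +0.0299;  Δλ = +0.2298 rad
tan C = Δλ / ΔM = +7.6889 → C = 82.59°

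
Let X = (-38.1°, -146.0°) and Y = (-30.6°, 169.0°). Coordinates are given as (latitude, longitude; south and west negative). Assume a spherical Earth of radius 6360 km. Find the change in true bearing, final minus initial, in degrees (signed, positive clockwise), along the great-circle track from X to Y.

+26.4°

Initial bearing θ₁ = atan2(sin Δλ cos φ₂, cos φ₁ sin φ₂ − sin φ₁ cos φ₂ cos Δλ) = 267.64°
Final bearing θ₂ = (initial bearing from the destination back to the start) + 180° = 294.01°
Δθ = θ₂ − θ₁ = +26.4°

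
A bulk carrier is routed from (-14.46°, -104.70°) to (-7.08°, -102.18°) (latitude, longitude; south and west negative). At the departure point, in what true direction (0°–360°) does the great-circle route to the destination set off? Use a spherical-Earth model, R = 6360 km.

N = sin Δλ·cos φ₂ = +0.0436;  D = cos φ₁ sin φ₂ − sin φ₁ cos φ₂ cos Δλ = +0.1282
initial course = atan2(N, D) = 18.79°

18.8°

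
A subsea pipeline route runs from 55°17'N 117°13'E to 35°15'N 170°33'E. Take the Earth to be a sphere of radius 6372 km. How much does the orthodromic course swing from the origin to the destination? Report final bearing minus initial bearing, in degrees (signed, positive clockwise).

Initial bearing θ₁ = atan2(sin Δλ cos φ₂, cos φ₁ sin φ₂ − sin φ₁ cos φ₂ cos Δλ) = 96.29°
Final bearing θ₂ = (initial bearing from the destination back to the start) + 180° = 136.12°
Δθ = θ₂ − θ₁ = +39.8°

+39.8°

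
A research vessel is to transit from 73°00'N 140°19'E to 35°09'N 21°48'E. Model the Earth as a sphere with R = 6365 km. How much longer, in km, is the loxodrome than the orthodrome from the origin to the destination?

Great circle: cos σ = sin φ₁ sin φ₂ + cos φ₁ cos φ₂ cos Δλ,  σ = 1.1192 rad → d_gc = 7123.487 km
Rhumb line: Δψ = -1.2448, q = Δφ/Δψ = 0.5307, d_rh = R√(Δφ²+q²Δλ²) = 8154.990 km
Excess = 8154.990 − 7123.487 = 1031.503 ≈ 1032 km

1032 km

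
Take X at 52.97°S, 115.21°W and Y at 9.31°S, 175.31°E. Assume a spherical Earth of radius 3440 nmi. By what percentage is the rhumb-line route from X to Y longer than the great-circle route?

2.0%

Great circle: σ = 1.2266 rad → d_gc = Rσ = 4219.4 nmi
Rhumb: Δφ = +0.7620, Δλ = -1.2127, Δψ = +0.9308, q = Δφ/Δψ = 0.8187 → d_rh = R√(Δφ²+q²Δλ²) = 4305.3 nmi
Excess = (4305.3 − 4219.4) / 4219.4 = 85.9 / 4219.4 = 2.04% ≈ 2.0%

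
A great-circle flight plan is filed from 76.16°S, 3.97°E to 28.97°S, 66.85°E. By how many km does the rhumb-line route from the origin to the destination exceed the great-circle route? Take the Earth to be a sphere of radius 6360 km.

211 km

Great circle: cos σ = sin φ₁ sin φ₂ + cos φ₁ cos φ₂ cos Δλ,  σ = 0.9695 rad → d_gc = 6166.2 km
Rhumb line: Δψ = +1.5803, q = Δφ/Δψ = 0.5212, d_rh = R√(Δφ²+q²Δλ²) = 6377.5 km
Excess = 6377.5 − 6166.2 = 211.3 ≈ 211 km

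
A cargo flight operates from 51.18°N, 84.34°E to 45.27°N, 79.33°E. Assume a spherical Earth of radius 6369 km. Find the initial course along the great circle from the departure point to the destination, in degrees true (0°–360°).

θ = atan2( sin Δλ·cos φ₂ ,  cos φ₁ sin φ₂ − sin φ₁ cos φ₂ cos Δλ )
  = atan2(-0.0615, -0.1009) = 211.35°

211.4°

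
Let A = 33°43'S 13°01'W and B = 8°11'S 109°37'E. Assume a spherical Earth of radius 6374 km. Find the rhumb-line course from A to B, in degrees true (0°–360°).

Δψ = ln[tan(π/4+φ₂/2)/tan(π/4+φ₁/2)] = +0.4824
Δλ = +2.1404 rad (taken the short way round)
course = atan2(Δλ, Δψ) = 77.30°

77.3°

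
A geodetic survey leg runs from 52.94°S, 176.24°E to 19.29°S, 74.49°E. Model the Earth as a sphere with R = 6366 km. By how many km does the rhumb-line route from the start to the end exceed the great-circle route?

556 km

Great circle: cos σ = sin φ₁ sin φ₂ + cos φ₁ cos φ₂ cos Δλ,  σ = 1.4225 rad → d_gc = 9055.4 km
Rhumb line: Δψ = +0.7499, q = Δφ/Δψ = 0.7832, d_rh = R√(Δφ²+q²Δλ²) = 9611.3 km
Excess = 9611.3 − 9055.4 = 555.9 ≈ 556 km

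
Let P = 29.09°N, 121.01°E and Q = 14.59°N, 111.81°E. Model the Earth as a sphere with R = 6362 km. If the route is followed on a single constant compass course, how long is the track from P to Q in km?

1867 km

Δψ = ln[tan(π/4+φ₂/2)/tan(π/4+φ₁/2)] = -0.2736;  Δφ = -0.2531 rad,  Δλ = -0.1606 rad
q = Δφ/Δψ = 0.9249
d = R·√(Δφ² + q²Δλ²) = 6362·0.29343 = 1867 km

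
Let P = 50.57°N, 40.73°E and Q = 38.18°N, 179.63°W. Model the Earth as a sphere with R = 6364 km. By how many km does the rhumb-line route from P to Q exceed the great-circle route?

Great circle: cos σ = sin φ₁ sin φ₂ + cos φ₁ cos φ₂ cos Δλ,  σ = 1.4736 rad → d_gc = 9378.2 km
Rhumb line: Δψ = -0.3043, q = Δφ/Δψ = 0.7107, d_rh = R√(Δφ²+q²Δλ²) = 11108.6 km
Excess = 11108.6 − 9378.2 = 1730.4 ≈ 1730 km

1730 km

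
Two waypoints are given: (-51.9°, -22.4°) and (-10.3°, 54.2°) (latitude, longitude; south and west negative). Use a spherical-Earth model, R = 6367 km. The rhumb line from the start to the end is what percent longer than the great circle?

2.5%

Great circle: σ = 1.2855 rad → d_gc = Rσ = 8185.1 km
Rhumb: Δφ = +0.7261, Δλ = +1.3369, Δψ = +0.8826, q = Δφ/Δψ = 0.8226 → d_rh = R√(Δφ²+q²Δλ²) = 8390.8 km
Excess = (8390.8 − 8185.1) / 8185.1 = 205.7 / 8185.1 = 2.51% ≈ 2.5%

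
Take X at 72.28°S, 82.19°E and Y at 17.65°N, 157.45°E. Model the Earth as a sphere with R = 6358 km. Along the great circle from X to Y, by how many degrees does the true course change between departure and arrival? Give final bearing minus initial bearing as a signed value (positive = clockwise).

Initial bearing θ₁ = atan2(sin Δλ cos φ₂, cos φ₁ sin φ₂ − sin φ₁ cos φ₂ cos Δλ) = 70.67°
Final bearing θ₂ = (initial bearing from the destination back to the start) + 180° = 17.54°
Δθ = θ₂ − θ₁ = -53.1°

-53.1°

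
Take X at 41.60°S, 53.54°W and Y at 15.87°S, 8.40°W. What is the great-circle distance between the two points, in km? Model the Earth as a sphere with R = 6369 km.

Haversine: a = sin²(Δφ/2)+cos φ₁ cos φ₂ sin²(Δλ/2) = 0.15554;  σ = 2·atan2(√a,√(1−a))
σ = 46.455° → d = Rσ = 6369·0.81079 = 5164 km

5164 km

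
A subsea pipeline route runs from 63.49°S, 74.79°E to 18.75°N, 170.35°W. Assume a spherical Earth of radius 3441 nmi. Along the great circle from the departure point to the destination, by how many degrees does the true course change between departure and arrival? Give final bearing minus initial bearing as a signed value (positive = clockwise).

Initial bearing θ₁ = atan2(sin Δλ cos φ₂, cos φ₁ sin φ₂ − sin φ₁ cos φ₂ cos Δλ) = 103.91°
Final bearing θ₂ = (initial bearing from the destination back to the start) + 180° = 27.23°
Δθ = θ₂ − θ₁ = -76.7°

-76.7°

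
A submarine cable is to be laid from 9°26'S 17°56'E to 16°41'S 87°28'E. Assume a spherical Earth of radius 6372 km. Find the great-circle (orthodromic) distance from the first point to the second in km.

7543 km

cos σ = sin φ₁ sin φ₂ + cos φ₁ cos φ₂ cos Δλ
      = sin(-9.43°)sin(-16.68°) + cos(-9.43°)cos(-16.68°)cos(69.53°) = 0.3775
σ = 67.823° → d = Rσ = 6372·1.18374 = 7543 km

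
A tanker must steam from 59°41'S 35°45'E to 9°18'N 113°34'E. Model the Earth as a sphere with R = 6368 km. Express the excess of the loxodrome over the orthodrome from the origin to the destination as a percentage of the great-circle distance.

2.2%

Great circle: σ = 1.6052 rad → d_gc = Rσ = 10221.8 km
Rhumb: Δφ = +1.2040, Δλ = +1.3582, Δψ = +1.4690, q = Δφ/Δψ = 0.8196 → d_rh = R√(Δφ²+q²Δλ²) = 10441.7 km
Excess = (10441.7 − 10221.8) / 10221.8 = 219.9 / 10221.8 = 2.151% ≈ 2.2%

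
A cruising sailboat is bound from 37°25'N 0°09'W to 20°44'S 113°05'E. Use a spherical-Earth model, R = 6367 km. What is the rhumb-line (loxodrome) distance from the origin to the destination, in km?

13522 km

Δψ = ln[tan(π/4+φ₂/2)/tan(π/4+φ₁/2)] = -1.0752;  Δφ = -1.0149 rad,  Δλ = +1.9763 rad
q = Δφ/Δψ = 0.9440
d = R·√(Δφ² + q²Δλ²) = 6367·2.12376 = 13522 km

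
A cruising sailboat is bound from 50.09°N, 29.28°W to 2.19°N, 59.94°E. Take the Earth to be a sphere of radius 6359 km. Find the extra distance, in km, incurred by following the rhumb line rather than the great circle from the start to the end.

272 km

Great circle: cos σ = sin φ₁ sin φ₂ + cos φ₁ cos φ₂ cos Δλ,  σ = 1.5327 rad → d_gc = 9746.7 km
Rhumb line: Δψ = -0.9749, q = Δφ/Δψ = 0.8575, d_rh = R√(Δφ²+q²Δλ²) = 10018.3 km
Excess = 10018.3 − 9746.7 = 271.6 ≈ 272 km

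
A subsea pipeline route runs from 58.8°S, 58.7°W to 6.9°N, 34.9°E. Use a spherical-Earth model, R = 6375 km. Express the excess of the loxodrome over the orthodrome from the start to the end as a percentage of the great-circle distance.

3.4%

Great circle: σ = 1.7063 rad → d_gc = Rσ = 10877.4 km
Rhumb: Δφ = +1.1467, Δλ = +1.6336, Δψ = +1.3965, q = Δφ/Δψ = 0.8211 → d_rh = R√(Δφ²+q²Δλ²) = 11249.9 km
Excess = (11249.9 − 10877.4) / 10877.4 = 372.5 / 10877.4 = 3.42% ≈ 3.4%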